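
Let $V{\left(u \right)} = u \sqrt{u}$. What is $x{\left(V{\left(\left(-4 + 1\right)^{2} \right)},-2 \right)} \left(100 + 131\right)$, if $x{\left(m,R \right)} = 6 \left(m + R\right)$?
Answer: $34650$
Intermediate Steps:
$V{\left(u \right)} = u^{\frac{3}{2}}$
$x{\left(m,R \right)} = 6 R + 6 m$ ($x{\left(m,R \right)} = 6 \left(R + m\right) = 6 R + 6 m$)
$x{\left(V{\left(\left(-4 + 1\right)^{2} \right)},-2 \right)} \left(100 + 131\right) = \left(6 \left(-2\right) + 6 \left(\left(-4 + 1\right)^{2}\right)^{\frac{3}{2}}\right) \left(100 + 131\right) = \left(-12 + 6 \left(\left(-3\right)^{2}\right)^{\frac{3}{2}}\right) 231 = \left(-12 + 6 \cdot 9^{\frac{3}{2}}\right) 231 = \left(-12 + 6 \cdot 27\right) 231 = \left(-12 + 162\right) 231 = 150 \cdot 231 = 34650$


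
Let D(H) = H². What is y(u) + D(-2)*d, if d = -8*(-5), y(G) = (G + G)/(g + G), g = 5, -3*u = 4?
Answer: 1752/11 ≈ 159.27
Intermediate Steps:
u = -4/3 (u = -⅓*4 = -4/3 ≈ -1.3333)
y(G) = 2*G/(5 + G) (y(G) = (G + G)/(5 + G) = (2*G)/(5 + G) = 2*G/(5 + G))
d = 40
y(u) + D(-2)*d = 2*(-4/3)/(5 - 4/3) + (-2)²*40 = 2*(-4/3)/(11/3) + 4*40 = 2*(-4/3)*(3/11) + 160 = -8/11 + 160 = 1752/11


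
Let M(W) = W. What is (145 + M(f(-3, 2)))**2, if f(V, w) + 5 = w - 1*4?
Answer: 19044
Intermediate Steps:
f(V, w) = -9 + w (f(V, w) = -5 + (w - 1*4) = -5 + (w - 4) = -5 + (-4 + w) = -9 + w)
(145 + M(f(-3, 2)))**2 = (145 + (-9 + 2))**2 = (145 - 7)**2 = 138**2 = 19044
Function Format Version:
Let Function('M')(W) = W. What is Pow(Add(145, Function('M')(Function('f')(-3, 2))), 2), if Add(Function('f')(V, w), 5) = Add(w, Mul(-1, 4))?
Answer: 19044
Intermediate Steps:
Function('f')(V, w) = Add(-9, w) (Function('f')(V, w) = Add(-5, Add(w, Mul(-1, 4))) = Add(-5, Add(w, -4)) = Add(-5, Add(-4, w)) = Add(-9, w))
Pow(Add(145, Function('M')(Function('f')(-3, 2))), 2) = Pow(Add(145, Add(-9, 2)), 2) = Pow(Add(145, -7), 2) = Pow(138, 2) = 19044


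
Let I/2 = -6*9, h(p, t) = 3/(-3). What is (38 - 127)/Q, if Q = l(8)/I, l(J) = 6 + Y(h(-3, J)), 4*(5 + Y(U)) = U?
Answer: 12816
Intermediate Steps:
h(p, t) = -1 (h(p, t) = 3*(-⅓) = -1)
Y(U) = -5 + U/4
l(J) = ¾ (l(J) = 6 + (-5 + (¼)*(-1)) = 6 + (-5 - ¼) = 6 - 21/4 = ¾)
I = -108 (I = 2*(-6*9) = 2*(-54) = -108)
Q = -1/144 (Q = (¾)/(-108) = (¾)*(-1/108) = -1/144 ≈ -0.0069444)
(38 - 127)/Q = (38 - 127)/(-1/144) = -144*(-89) = 12816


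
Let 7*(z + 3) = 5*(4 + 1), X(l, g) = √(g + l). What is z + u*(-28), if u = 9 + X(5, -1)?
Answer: -2152/7 ≈ -307.43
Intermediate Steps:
z = 4/7 (z = -3 + (5*(4 + 1))/7 = -3 + (5*5)/7 = -3 + (⅐)*25 = -3 + 25/7 = 4/7 ≈ 0.57143)
u = 11 (u = 9 + √(-1 + 5) = 9 + √4 = 9 + 2 = 11)
z + u*(-28) = 4/7 + 11*(-28) = 4/7 - 308 = -2152/7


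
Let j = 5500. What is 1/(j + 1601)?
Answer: 1/7101 ≈ 0.00014083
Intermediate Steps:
1/(j + 1601) = 1/(5500 + 1601) = 1/7101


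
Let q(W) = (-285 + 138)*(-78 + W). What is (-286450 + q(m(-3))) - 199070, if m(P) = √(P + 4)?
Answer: -474201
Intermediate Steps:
m(P) = √(4 + P)
q(W) = 11466 - 147*W (q(W) = -147*(-78 + W) = 11466 - 147*W)
(-286450 + q(m(-3))) - 199070 = (-286450 + (11466 - 147*√(4 - 3))) - 199070 = (-286450 + (11466 - 147*√1)) - 199070 = (-286450 + (11466 - 147*1)) - 199070 = (-286450 + (11466 - 147)) - 199070 = (-286450 + 11319) - 199070 = -275131 - 199070 = -474201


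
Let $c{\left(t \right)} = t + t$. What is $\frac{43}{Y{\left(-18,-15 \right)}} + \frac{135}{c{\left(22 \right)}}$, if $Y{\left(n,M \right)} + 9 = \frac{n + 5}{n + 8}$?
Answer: $- \frac{775}{308} \approx -2.5162$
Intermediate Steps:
$Y{\left(n,M \right)} = -9 + \frac{5 + n}{8 + n}$ ($Y{\left(n,M \right)} = -9 + \frac{n + 5}{n + 8} = -9 + \frac{5 + n}{8 + n}$)
$c{\left(t \right)} = 2 t$
$\frac{43}{Y{\left(-18,-15 \right)}} + \frac{135}{c{\left(22 \right)}} = \frac{43}{\frac{1}{8 - 18} \left(-67 - -144\right)} + \frac{135}{2 \cdot 22} = \frac{43}{\frac{1}{-10} \left(-67 + 144\right)} + \frac{135}{44} = \frac{43}{\left(- \frac{1}{10}\right) 77} + 135 \cdot \frac{1}{44} = \frac{43}{- \frac{77}{10}} + \frac{135}{44} = 43 \left(- \frac{10}{77}\right) + \frac{135}{44} = - \frac{430}{77} + \frac{135}{44} = - \frac{775}{308}$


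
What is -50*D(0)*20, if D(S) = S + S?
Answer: 0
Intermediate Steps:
D(S) = 2*S
-50*D(0)*20 = -100*0*20 = -50*0*20 = 0*20 = 0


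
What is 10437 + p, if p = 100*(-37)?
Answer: 6737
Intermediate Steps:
p = -3700
10437 + p = 10437 - 3700 = 6737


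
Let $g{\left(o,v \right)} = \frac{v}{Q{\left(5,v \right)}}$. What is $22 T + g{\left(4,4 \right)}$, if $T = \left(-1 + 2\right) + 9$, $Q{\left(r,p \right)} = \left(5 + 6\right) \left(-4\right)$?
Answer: $\frac{2419}{11} \approx 219.91$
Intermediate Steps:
$Q{\left(r,p \right)} = -44$ ($Q{\left(r,p \right)} = 11 \left(-4\right) = -44$)
$g{\left(o,v \right)} = - \frac{v}{44}$ ($g{\left(o,v \right)} = \frac{v}{-44} = v \left(- \frac{1}{44}\right) = - \frac{v}{44}$)
$T = 10$ ($T = 1 + 9 = 10$)
$22 T + g{\left(4,4 \right)} = 22 \cdot 10 - \frac{1}{11} = 220 - \frac{1}{11} = \frac{2419}{11}$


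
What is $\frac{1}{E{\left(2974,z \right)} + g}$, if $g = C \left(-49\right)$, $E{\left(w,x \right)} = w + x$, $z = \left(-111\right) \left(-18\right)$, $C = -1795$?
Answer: $\frac{1}{92927} \approx 1.0761 \cdot 10^{-5}$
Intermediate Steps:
$z = 1998$
$g = 87955$ ($g = \left(-1795\right) \left(-49\right) = 87955$)
$\frac{1}{E{\left(2974,z \right)} + g} = \frac{1}{\left(2974 + 1998\right) + 87955} = \frac{1}{4972 + 87955} = \frac{1}{92927}$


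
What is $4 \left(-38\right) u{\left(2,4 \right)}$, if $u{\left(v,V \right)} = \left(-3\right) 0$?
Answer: $0$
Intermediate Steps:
$u{\left(v,V \right)} = 0$
$4 \left(-38\right) u{\left(2,4 \right)} = 4 \left(-38\right) 0 = \left(-152\right) 0 = 0$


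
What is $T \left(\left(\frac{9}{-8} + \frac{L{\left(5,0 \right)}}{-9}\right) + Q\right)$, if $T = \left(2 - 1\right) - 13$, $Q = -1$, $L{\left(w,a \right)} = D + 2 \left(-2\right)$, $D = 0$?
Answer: $\frac{121}{6} \approx 20.167$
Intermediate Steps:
$L{\left(w,a \right)} = -4$ ($L{\left(w,a \right)} = 0 + 2 \left(-2\right) = 0 - 4 = -4$)
$T = -12$ ($T = 1 - 13 = -12$)
$T \left(\left(\frac{9}{-8} + \frac{L{\left(5,0 \right)}}{-9}\right) + Q\right) = - 12 \left(\left(\frac{9}{-8} - \frac{4}{-9}\right) - 1\right) = - 12 \left(\left(9 \left(- \frac{1}{8}\right) - - \frac{4}{9}\right) - 1\right) = - 12 \left(\left(- \frac{9}{8} + \frac{4}{9}\right) - 1\right) = - 12 \left(- \frac{49}{72} - 1\right) = \left(-12\right) \left(- \frac{121}{72}\right) = \frac{121}{6}$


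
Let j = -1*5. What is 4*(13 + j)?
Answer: 32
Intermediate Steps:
j = -5
4*(13 + j) = 4*(13 - 5) = 4*8 = 32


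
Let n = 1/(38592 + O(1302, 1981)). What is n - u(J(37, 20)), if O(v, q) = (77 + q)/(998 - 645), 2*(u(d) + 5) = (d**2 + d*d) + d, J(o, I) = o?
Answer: -9418304576/6812517 ≈ -1382.5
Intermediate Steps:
u(d) = -5 + d**2 + d/2 (u(d) = -5 + ((d**2 + d*d) + d)/2 = -5 + ((d**2 + d**2) + d)/2 = -5 + (2*d**2 + d)/2 = -5 + (d + 2*d**2)/2 = -5 + (d**2 + d/2) = -5 + d**2 + d/2)
O(v, q) = 77/353 + q/353 (O(v, q) = (77 + q)/353 = (77 + q)*(1/353) = 77/353 + q/353)
n = 353/13625034 (n = 1/(38592 + (77/353 + (1/353)*1981)) = 1/(38592 + (77/353 + 1981/353)) = 1/(38592 + 2058/353) = 1/(13625034/353) = 353/13625034 ≈ 2.5908e-5)
n - u(J(37, 20)) = 353/13625034 - (-5 + 37**2 + (1/2)*37) = 353/13625034 - (-5 + 1369 + 37/2) = 353/13625034 - 1*2765/2 = 353/13625034 - 2765/2 = -9418304576/6812517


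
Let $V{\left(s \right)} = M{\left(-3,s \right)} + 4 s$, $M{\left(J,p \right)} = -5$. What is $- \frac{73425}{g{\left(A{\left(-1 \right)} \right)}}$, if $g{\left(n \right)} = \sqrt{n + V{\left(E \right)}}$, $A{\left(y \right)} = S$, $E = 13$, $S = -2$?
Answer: $- 4895 \sqrt{5} \approx -10946.0$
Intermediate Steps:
$A{\left(y \right)} = -2$
$V{\left(s \right)} = -5 + 4 s$
$g{\left(n \right)} = \sqrt{47 + n}$ ($g{\left(n \right)} = \sqrt{n + \left(-5 + 4 \cdot 13\right)} = \sqrt{n + \left(-5 + 52\right)} = \sqrt{n + 47} = \sqrt{47 + n}$)
$- \frac{73425}{g{\left(A{\left(-1 \right)} \right)}} = - \frac{73425}{\sqrt{47 - 2}} = - \frac{73425}{\sqrt{45}} = - \frac{73425}{3 \sqrt{5}} = - 73425 \frac{\sqrt{5}}{15} = - 4895 \sqrt{5}$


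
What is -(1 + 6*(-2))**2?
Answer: -121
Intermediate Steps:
-(1 + 6*(-2))**2 = -(1 - 12)**2 = -1*(-11)**2 = -1*121 = -121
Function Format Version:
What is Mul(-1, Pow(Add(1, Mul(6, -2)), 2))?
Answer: -121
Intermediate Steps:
Mul(-1, Pow(Add(1, Mul(6, -2)), 2)) = Mul(-1, Pow(Add(1, -12), 2)) = Mul(-1, Pow(-11, 2)) = Mul(-1, 121) = -121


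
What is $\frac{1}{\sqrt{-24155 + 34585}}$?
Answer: $\frac{\sqrt{10430}}{10430} \approx 0.0097917$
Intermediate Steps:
$\frac{1}{\sqrt{-24155 + 34585}} = \frac{1}{\sqrt{10430}} = \frac{\sqrt{10430}}{10430}$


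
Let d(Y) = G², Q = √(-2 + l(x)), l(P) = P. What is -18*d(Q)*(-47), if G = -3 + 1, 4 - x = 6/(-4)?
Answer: 3384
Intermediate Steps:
x = 11/2 (x = 4 - 6/(-4) = 4 - 6*(-1)/4 = 4 - 1*(-3/2) = 4 + 3/2 = 11/2 ≈ 5.5000)
G = -2
Q = √14/2 (Q = √(-2 + 11/2) = √(7/2) = √14/2 ≈ 1.8708)
d(Y) = 4 (d(Y) = (-2)² = 4)
-18*d(Q)*(-47) = -18*4*(-47) = -72*(-47) = 3384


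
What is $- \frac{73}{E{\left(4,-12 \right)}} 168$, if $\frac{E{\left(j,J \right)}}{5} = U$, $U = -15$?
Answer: $\frac{4088}{25} \approx 163.52$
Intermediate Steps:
$E{\left(j,J \right)} = -75$ ($E{\left(j,J \right)} = 5 \left(-15\right) = -75$)
$- \frac{73}{E{\left(4,-12 \right)}} 168 = - \frac{73}{-75} \cdot 168 = \left(-73\right) \left(- \frac{1}{75}\right) 168 = \frac{73}{75} \cdot 168 = \frac{4088}{25}$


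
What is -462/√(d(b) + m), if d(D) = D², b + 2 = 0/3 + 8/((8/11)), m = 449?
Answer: -231*√530/265 ≈ -20.068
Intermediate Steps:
b = 9 (b = -2 + (0/3 + 8/((8/11))) = -2 + (0*(⅓) + 8/((8*(1/11)))) = -2 + (0 + 8/(8/11)) = -2 + (0 + 8*(11/8)) = -2 + (0 + 11) = -2 + 11 = 9)
-462/√(d(b) + m) = -462/√(9² + 449) = -462/√(81 + 449) = -462*√530/530 = -231*√530/265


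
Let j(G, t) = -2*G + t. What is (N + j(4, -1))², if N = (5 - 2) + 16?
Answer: 100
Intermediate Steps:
N = 19 (N = 3 + 16 = 19)
j(G, t) = t - 2*G
(N + j(4, -1))² = (19 + (-1 - 2*4))² = (19 + (-1 - 8))² = (19 - 9)² = 10² = 100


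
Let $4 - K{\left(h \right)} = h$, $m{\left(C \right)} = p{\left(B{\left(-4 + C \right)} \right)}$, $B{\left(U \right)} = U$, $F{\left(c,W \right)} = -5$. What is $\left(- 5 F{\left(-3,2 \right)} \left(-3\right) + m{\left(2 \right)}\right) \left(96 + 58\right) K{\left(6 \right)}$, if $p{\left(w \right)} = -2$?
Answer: $23716$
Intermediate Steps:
$m{\left(C \right)} = -2$
$K{\left(h \right)} = 4 - h$
$\left(- 5 F{\left(-3,2 \right)} \left(-3\right) + m{\left(2 \right)}\right) \left(96 + 58\right) K{\left(6 \right)} = \left(\left(-5\right) \left(-5\right) \left(-3\right) - 2\right) \left(96 + 58\right) \left(4 - 6\right) = \left(25 \left(-3\right) - 2\right) 154 \left(4 - 6\right) = \left(-75 - 2\right) 154 \left(-2\right) = \left(-77\right) 154 \left(-2\right) = \left(-11858\right) \left(-2\right) = 23716$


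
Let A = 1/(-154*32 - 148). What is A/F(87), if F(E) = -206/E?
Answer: 29/348552 ≈ 8.3201e-5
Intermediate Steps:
A = -1/5076 (A = 1/(-4928 - 148) = 1/(-5076) = -1/5076 ≈ -0.00019701)
A/F(87) = -1/(5076*((-206/87))) = -1/(5076*((-206*1/87))) = -1/(5076*(-206/87)) = -1/5076*(-87/206) = 29/348552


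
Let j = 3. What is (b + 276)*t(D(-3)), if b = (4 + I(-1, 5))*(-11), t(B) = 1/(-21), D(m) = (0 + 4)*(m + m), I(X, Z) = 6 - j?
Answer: -199/21 ≈ -9.4762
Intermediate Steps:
I(X, Z) = 3 (I(X, Z) = 6 - 1*3 = 6 - 3 = 3)
D(m) = 8*m (D(m) = 4*(2*m) = 8*m)
t(B) = -1/21
b = -77 (b = (4 + 3)*(-11) = 7*(-11) = -77)
(b + 276)*t(D(-3)) = (-77 + 276)*(-1/21) = 199*(-1/21) = -199/21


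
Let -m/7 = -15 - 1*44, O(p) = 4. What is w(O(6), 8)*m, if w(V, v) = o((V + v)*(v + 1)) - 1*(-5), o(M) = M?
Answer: 46669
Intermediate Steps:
w(V, v) = 5 + (1 + v)*(V + v) (w(V, v) = (V + v)*(v + 1) - 1*(-5) = (V + v)*(1 + v) + 5 = (1 + v)*(V + v) + 5 = 5 + (1 + v)*(V + v))
m = 413 (m = -7*(-15 - 1*44) = -7*(-15 - 44) = -7*(-59) = 413)
w(O(6), 8)*m = (5 + 4 + 8 + 8² + 4*8)*413 = (5 + 4 + 8 + 64 + 32)*413 = 113*413 = 46669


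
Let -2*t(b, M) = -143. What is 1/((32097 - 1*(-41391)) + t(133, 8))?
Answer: 2/147119 ≈ 1.3594e-5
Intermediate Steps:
t(b, M) = 143/2 (t(b, M) = -½*(-143) = 143/2)
1/((32097 - 1*(-41391)) + t(133, 8)) = 1/((32097 - 1*(-41391)) + 143/2) = 1/((32097 + 41391) + 143/2) = 1/(73488 + 143/2) = 1/(147119/2) = 2/147119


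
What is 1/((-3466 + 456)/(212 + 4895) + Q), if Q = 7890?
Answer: 5107/40291220 ≈ 0.00012675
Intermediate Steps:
1/((-3466 + 456)/(212 + 4895) + Q) = 1/((-3466 + 456)/(212 + 4895) + 7890) = 1/(-3010/5107 + 7890) = 1/(40291220/5107) = 5107/40291220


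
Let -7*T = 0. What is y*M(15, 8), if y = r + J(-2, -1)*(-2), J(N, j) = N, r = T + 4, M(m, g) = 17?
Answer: 136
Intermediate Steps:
T = 0 (T = -1/7*0 = 0)
r = 4 (r = 0 + 4 = 4)
y = 8 (y = 4 - 2*(-2) = 4 + 4 = 8)
y*M(15, 8) = 8*17 = 136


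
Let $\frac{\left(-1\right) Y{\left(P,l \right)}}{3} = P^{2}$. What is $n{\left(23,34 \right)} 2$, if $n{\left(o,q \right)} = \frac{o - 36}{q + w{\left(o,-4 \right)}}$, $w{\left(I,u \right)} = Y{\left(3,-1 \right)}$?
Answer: $- \frac{26}{7} \approx -3.7143$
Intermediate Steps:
$Y{\left(P,l \right)} = - 3 P^{2}$
$w{\left(I,u \right)} = -27$ ($w{\left(I,u \right)} = - 3 \cdot 3^{2} = \left(-3\right) 9 = -27$)
$n{\left(o,q \right)} = \frac{-36 + o}{-27 + q}$ ($n{\left(o,q \right)} = \frac{o - 36}{q - 27} = \frac{-36 + o}{-27 + q}$)
$n{\left(23,34 \right)} 2 = \frac{-36 + 23}{-27 + 34} \cdot 2 = \frac{1}{7} \left(-13\right) 2 = \left(- \frac{13}{7}\right) 2 = - \frac{26}{7}$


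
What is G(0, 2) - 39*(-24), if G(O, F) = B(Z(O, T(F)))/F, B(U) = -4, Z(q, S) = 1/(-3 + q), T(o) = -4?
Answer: 934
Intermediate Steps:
G(O, F) = -4/F
G(0, 2) - 39*(-24) = -4/2 - 39*(-24) = -4*½ + 936 = -2 + 936 = 934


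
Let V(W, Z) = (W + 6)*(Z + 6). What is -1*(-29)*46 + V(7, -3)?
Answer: 1373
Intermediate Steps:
V(W, Z) = (6 + W)*(6 + Z)
-1*(-29)*46 + V(7, -3) = -1*(-29)*46 + (36 + 6*7 + 6*(-3) + 7*(-3)) = 29*46 + (36 + 42 - 18 - 21) = 1334 + 39 = 1373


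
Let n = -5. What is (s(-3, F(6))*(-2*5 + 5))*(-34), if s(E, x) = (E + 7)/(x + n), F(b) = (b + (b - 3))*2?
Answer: 680/13 ≈ 52.308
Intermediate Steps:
F(b) = -6 + 4*b (F(b) = (b + (-3 + b))*2 = (-3 + 2*b)*2 = -6 + 4*b)
s(E, x) = (7 + E)/(-5 + x) (s(E, x) = (E + 7)/(x - 5) = (7 + E)/(-5 + x))
(s(-3, F(6))*(-2*5 + 5))*(-34) = (((7 - 3)/(-5 + (-6 + 4*6)))*(-2*5 + 5))*(-34) = ((4/(-5 + (-6 + 24)))*(-10 + 5))*(-34) = ((4/(-5 + 18))*(-5))*(-34) = ((4/13)*(-5))*(-34) = -20/13*(-34) = 680/13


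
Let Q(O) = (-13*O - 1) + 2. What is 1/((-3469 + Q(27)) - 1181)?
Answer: -1/5000 ≈ -0.00020000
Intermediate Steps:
Q(O) = 1 - 13*O (Q(O) = (-1 - 13*O) + 2 = 1 - 13*O)
1/((-3469 + Q(27)) - 1181) = 1/((-3469 + (1 - 13*27)) - 1181) = 1/((-3469 + (1 - 351)) - 1181) = 1/((-3469 - 350) - 1181) = 1/(-3819 - 1181) = 1/(-5000) = -1/5000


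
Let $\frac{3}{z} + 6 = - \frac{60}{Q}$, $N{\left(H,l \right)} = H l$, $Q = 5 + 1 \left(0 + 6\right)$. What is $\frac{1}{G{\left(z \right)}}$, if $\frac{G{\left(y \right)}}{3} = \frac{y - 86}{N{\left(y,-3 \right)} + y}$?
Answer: $- \frac{22}{10869} \approx -0.0020241$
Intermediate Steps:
$Q = 11$ ($Q = 5 + 1 \cdot 6 = 5 + 6 = 11$)
$z = - \frac{11}{42}$ ($z = \frac{3}{-6 - \frac{60}{11}} = \frac{3}{- \frac{126}{11}} = 3 \left(- \frac{11}{126}\right) = - \frac{11}{42} \approx -0.2619$)
$G{\left(y \right)} = - \frac{3 \left(-86 + y\right)}{2 y}$ ($G{\left(y \right)} = 3 \frac{y - 86}{y \left(-3\right) + y} = 3 \frac{-86 + y}{- 3 y + y} = 3 \frac{-86 + y}{\left(-2\right) y} = 3 \left(-86 + y\right) \left(- \frac{1}{2 y}\right) = 3 \left(- \frac{-86 + y}{2 y}\right) = - \frac{3 \left(-86 + y\right)}{2 y}$)
$\frac{1}{G{\left(z \right)}} = \frac{1}{- \frac{3}{2} + \frac{129}{- \frac{11}{42}}} = \frac{1}{- \frac{3}{2} + 129 \left(- \frac{42}{11}\right)} = \frac{1}{- \frac{3}{2} - \frac{5418}{11}} = \frac{1}{- \frac{10869}{22}} = - \frac{22}{10869}$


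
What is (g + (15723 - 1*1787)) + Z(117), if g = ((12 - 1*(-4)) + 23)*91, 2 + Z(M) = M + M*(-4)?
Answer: 17132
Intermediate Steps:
Z(M) = -2 - 3*M (Z(M) = -2 + (M + M*(-4)) = -2 + (M - 4*M) = -2 - 3*M)
g = 3549 (g = ((12 + 4) + 23)*91 = (16 + 23)*91 = 39*91 = 3549)
(g + (15723 - 1*1787)) + Z(117) = (3549 + (15723 - 1*1787)) + (-2 - 3*117) = (3549 + (15723 - 1787)) + (-2 - 351) = (3549 + 13936) - 353 = 17485 - 353 = 17132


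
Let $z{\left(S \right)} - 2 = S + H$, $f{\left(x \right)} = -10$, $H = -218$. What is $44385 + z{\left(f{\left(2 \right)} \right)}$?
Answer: $44159$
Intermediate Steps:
$z{\left(S \right)} = -216 + S$ ($z{\left(S \right)} = 2 + \left(S - 218\right) = 2 + \left(-218 + S\right) = -216 + S$)
$44385 + z{\left(f{\left(2 \right)} \right)} = 44385 - 226 = 44159$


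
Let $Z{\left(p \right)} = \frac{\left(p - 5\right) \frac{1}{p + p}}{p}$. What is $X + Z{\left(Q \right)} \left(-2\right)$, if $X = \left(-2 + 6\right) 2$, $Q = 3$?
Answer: $\frac{74}{9} \approx 8.2222$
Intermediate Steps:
$X = 8$ ($X = 4 \cdot 2 = 8$)
$Z{\left(p \right)} = \frac{-5 + p}{2 p^{2}}$ ($Z{\left(p \right)} = \frac{\left(-5 + p\right) \frac{1}{2 p}}{p} = \frac{\frac{1}{2} \frac{1}{p} \left(-5 + p\right)}{p} = \frac{-5 + p}{2 p^{2}}$)
$X + Z{\left(Q \right)} \left(-2\right) = 8 + \frac{-5 + 3}{2 \cdot 9} \left(-2\right) = 8 + \frac{1}{2} \cdot \frac{1}{9} \left(-2\right) \left(-2\right) = 8 - - \frac{2}{9} = 8 + \frac{2}{9} = \frac{74}{9}$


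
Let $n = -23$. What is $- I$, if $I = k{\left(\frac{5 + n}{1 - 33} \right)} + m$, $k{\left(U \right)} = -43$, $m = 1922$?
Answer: $-1879$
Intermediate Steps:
$I = 1879$ ($I = -43 + 1922 = 1879$)
$- I = \left(-1\right) 1879 = -1879$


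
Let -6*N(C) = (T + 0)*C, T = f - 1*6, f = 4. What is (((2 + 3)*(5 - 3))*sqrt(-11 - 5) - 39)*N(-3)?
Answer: 39 - 40*I ≈ 39.0 - 40.0*I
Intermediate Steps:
T = -2 (T = 4 - 1*6 = 4 - 6 = -2)
N(C) = C/3 (N(C) = -(-2 + 0)*C/6 = -(-1)*C/3 = C/3)
(((2 + 3)*(5 - 3))*sqrt(-11 - 5) - 39)*N(-3) = (((2 + 3)*(5 - 3))*sqrt(-11 - 5) - 39)*((1/3)*(-3)) = ((5*2)*sqrt(-16) - 39)*(-1) = (10*(4*I) - 39)*(-1) = (40*I - 39)*(-1) = (-39 + 40*I)*(-1) = 39 - 40*I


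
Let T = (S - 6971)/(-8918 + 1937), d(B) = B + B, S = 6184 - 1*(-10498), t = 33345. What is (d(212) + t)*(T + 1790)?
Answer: 10811516809/179 ≈ 6.0400e+7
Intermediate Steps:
S = 16682 (S = 6184 + 10498 = 16682)
d(B) = 2*B
T = -249/179 (T = (16682 - 6971)/(-8918 + 1937) = 9711/(-6981) = 9711*(-1/6981) = -249/179 ≈ -1.3911)
(d(212) + t)*(T + 1790) = (2*212 + 33345)*(-249/179 + 1790) = (424 + 33345)*(320161/179) = 33769*(320161/179) = 10811516809/179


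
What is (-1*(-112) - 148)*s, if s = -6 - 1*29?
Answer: 1260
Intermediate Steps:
s = -35 (s = -6 - 29 = -35)
(-1*(-112) - 148)*s = (-1*(-112) - 148)*(-35) = (112 - 148)*(-35) = -36*(-35) = 1260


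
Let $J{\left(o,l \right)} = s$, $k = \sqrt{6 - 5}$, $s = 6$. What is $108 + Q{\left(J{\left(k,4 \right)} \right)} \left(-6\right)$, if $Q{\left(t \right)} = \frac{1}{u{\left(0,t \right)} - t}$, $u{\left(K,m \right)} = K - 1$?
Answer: $\frac{762}{7} \approx 108.86$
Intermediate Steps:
$u{\left(K,m \right)} = -1 + K$ ($u{\left(K,m \right)} = K - 1 = -1 + K$)
$k = 1$ ($k = \sqrt{1} = 1$)
$J{\left(o,l \right)} = 6$
$Q{\left(t \right)} = \frac{1}{-1 - t}$ ($Q{\left(t \right)} = \frac{1}{\left(-1 + 0\right) - t} = \frac{1}{-1 - t}$)
$108 + Q{\left(J{\left(k,4 \right)} \right)} \left(-6\right) = 108 + - \frac{1}{1 + 6} \left(-6\right) = 108 + - \frac{1}{7} \left(-6\right) = 108 + \left(-1\right) \frac{1}{7} \left(-6\right) = 108 - - \frac{6}{7} = 108 + \frac{6}{7} = \frac{762}{7}$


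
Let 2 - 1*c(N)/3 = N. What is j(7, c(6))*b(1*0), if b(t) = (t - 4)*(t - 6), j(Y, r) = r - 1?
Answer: -312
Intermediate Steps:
c(N) = 6 - 3*N
j(Y, r) = -1 + r
b(t) = (-6 + t)*(-4 + t) (b(t) = (-4 + t)*(-6 + t) = (-6 + t)*(-4 + t))
j(7, c(6))*b(1*0) = (-1 + (6 - 3*6))*(24 + (1*0)² - 10*0) = (-1 + (6 - 18))*(24 + 0² - 10*0) = (-1 - 12)*(24 + 0 + 0) = -13*24 = -312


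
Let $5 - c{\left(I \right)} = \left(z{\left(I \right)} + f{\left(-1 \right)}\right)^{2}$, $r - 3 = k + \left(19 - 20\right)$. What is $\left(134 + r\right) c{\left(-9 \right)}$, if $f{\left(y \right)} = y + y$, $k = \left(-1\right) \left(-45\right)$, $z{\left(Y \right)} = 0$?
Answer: $181$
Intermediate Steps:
$k = 45$
$r = 47$ ($r = 3 + \left(45 + \left(19 - 20\right)\right) = 3 + \left(45 - 1\right) = 3 + 44 = 47$)
$f{\left(y \right)} = 2 y$
$c{\left(I \right)} = 1$ ($c{\left(I \right)} = 5 - \left(0 + 2 \left(-1\right)\right)^{2} = 5 - \left(0 - 2\right)^{2} = 5 - \left(-2\right)^{2} = 5 - 4 = 1$)
$\left(134 + r\right) c{\left(-9 \right)} = \left(134 + 47\right) 1 = 181 \cdot 1 = 181$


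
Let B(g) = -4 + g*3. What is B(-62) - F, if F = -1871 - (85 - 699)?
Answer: 1067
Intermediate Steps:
B(g) = -4 + 3*g
F = -1257 (F = -1871 - 1*(-614) = -1871 + 614 = -1257)
B(-62) - F = (-4 + 3*(-62)) - 1*(-1257) = (-4 - 186) + 1257 = -190 + 1257 = 1067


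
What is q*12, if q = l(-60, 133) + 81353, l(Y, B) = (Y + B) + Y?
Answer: 976392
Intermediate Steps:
l(Y, B) = B + 2*Y (l(Y, B) = (B + Y) + Y = B + 2*Y)
q = 81366 (q = (133 + 2*(-60)) + 81353 = (133 - 120) + 81353 = 13 + 81353 = 81366)
q*12 = 81366*12 = 976392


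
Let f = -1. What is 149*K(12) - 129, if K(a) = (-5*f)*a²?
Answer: 107151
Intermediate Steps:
K(a) = 5*a² (K(a) = (-5*(-1))*a² = 5*a²)
149*K(12) - 129 = 149*(5*12²) - 129 = 149*(5*144) - 129 = 149*720 - 129 = 107280 - 129 = 107151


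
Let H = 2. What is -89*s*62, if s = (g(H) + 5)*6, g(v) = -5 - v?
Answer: 66216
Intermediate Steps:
s = -12 (s = ((-5 - 1*2) + 5)*6 = ((-5 - 2) + 5)*6 = (-7 + 5)*6 = -2*6 = -12)
-89*s*62 = -89*(-12)*62 = 1068*62 = 66216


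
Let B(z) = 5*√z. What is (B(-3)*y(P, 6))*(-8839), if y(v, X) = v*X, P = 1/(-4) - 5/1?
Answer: 2784285*I*√3/2 ≈ 2.4113e+6*I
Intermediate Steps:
P = -21/4 (P = 1*(-¼) - 5*1 = -¼ - 5 = -21/4 ≈ -5.2500)
y(v, X) = X*v
(B(-3)*y(P, 6))*(-8839) = ((5*√(-3))*(6*(-21/4)))*(-8839) = ((5*(I*√3))*(-63/2))*(-8839) = ((5*I*√3)*(-63/2))*(-8839) = -315*I*√3/2*(-8839) = 2784285*I*√3/2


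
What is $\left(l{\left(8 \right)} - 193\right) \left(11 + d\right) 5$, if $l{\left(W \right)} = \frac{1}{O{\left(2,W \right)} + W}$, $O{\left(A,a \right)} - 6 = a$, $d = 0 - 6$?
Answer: $- \frac{106125}{22} \approx -4823.9$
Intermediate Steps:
$d = -6$ ($d = 0 - 6 = -6$)
$O{\left(A,a \right)} = 6 + a$
$l{\left(W \right)} = \frac{1}{6 + 2 W}$ ($l{\left(W \right)} = \frac{1}{\left(6 + W\right) + W} = \frac{1}{6 + 2 W}$)
$\left(l{\left(8 \right)} - 193\right) \left(11 + d\right) 5 = \left(\frac{1}{2 \left(3 + 8\right)} - 193\right) \left(11 - 6\right) 5 = \left(\frac{1}{2 \cdot 11} - 193\right) 5 \cdot 5 = \left(\frac{1}{2} \cdot \frac{1}{11} - 193\right) 25 = \left(\frac{1}{22} - 193\right) 25 = \left(- \frac{4245}{22}\right) 25 = - \frac{106125}{22}$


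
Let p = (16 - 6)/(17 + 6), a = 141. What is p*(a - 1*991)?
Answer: -8500/23 ≈ -369.57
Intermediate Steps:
p = 10/23 ≈ 0.43478
p*(a - 1*991) = 10*(141 - 1*991)/23 = 10*(141 - 991)/23 = (10/23)*(-850) = -8500/23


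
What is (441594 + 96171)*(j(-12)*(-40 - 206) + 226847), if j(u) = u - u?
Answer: 121990376955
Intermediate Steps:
j(u) = 0
(441594 + 96171)*(j(-12)*(-40 - 206) + 226847) = (441594 + 96171)*(0*(-40 - 206) + 226847) = 537765*(0*(-246) + 226847) = 537765*(0 + 226847) = 537765*226847 = 121990376955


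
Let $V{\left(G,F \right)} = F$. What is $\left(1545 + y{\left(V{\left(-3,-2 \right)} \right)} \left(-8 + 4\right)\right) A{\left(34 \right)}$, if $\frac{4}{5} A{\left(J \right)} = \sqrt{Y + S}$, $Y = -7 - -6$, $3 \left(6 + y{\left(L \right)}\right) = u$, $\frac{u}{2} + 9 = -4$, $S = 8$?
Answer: $\frac{24055 \sqrt{7}}{12} \approx 5303.6$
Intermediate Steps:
$u = -26$ ($u = -18 + 2 \left(-4\right) = -18 - 8 = -26$)
$y{\left(L \right)} = - \frac{44}{3}$ ($y{\left(L \right)} = -6 + \frac{1}{3} \left(-26\right) = -6 - \frac{26}{3} = - \frac{44}{3}$)
$Y = -1$ ($Y = -7 + 6 = -1$)
$A{\left(J \right)} = \frac{5 \sqrt{7}}{4}$ ($A{\left(J \right)} = \frac{5 \sqrt{-1 + 8}}{4} = \frac{5 \sqrt{7}}{4}$)
$\left(1545 + y{\left(V{\left(-3,-2 \right)} \right)} \left(-8 + 4\right)\right) A{\left(34 \right)} = \left(1545 - \frac{44 \left(-8 + 4\right)}{3}\right) \frac{5 \sqrt{7}}{4} = \left(1545 - - \frac{176}{3}\right) \frac{5 \sqrt{7}}{4} = \left(1545 + \frac{176}{3}\right) \frac{5 \sqrt{7}}{4} = \frac{4811 \frac{5 \sqrt{7}}{4}}{3} = \frac{24055 \sqrt{7}}{12}$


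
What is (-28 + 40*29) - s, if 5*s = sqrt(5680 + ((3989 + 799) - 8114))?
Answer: 1132 - sqrt(2354)/5 ≈ 1122.3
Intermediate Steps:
s = sqrt(2354)/5 (s = sqrt(5680 + ((3989 + 799) - 8114))/5 = sqrt(5680 + (4788 - 8114))/5 = sqrt(5680 - 3326)/5 = sqrt(2354)/5 ≈ 9.7036)
(-28 + 40*29) - s = (-28 + 40*29) - sqrt(2354)/5 = (-28 + 1160) - sqrt(2354)/5 = 1132 - sqrt(2354)/5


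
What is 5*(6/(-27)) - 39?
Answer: -361/9 ≈ -40.111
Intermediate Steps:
5*(6/(-27)) - 39 = 5*(6*(-1/27)) - 39 = 5*(-2/9) - 39 = -10/9 - 39 = -361/9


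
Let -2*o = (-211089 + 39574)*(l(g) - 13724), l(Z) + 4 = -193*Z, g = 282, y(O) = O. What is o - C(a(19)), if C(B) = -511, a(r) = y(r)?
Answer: -5844716144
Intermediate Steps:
a(r) = r
l(Z) = -4 - 193*Z
o = -5844716655 (o = -(-211089 + 39574)*((-4 - 193*282) - 13724)/2 = -(-171515)*((-4 - 54426) - 13724)/2 = -(-171515)*(-54430 - 13724)/2 = -(-171515)*(-68154)/2 = -½*11689433310 = -5844716655)
o - C(a(19)) = -5844716655 - 1*(-511) = -5844716655 + 511 = -5844716144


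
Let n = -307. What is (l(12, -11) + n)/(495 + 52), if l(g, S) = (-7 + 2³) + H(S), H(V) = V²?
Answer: -185/547 ≈ -0.33821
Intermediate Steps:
l(g, S) = 1 + S² (l(g, S) = (-7 + 2³) + S² = (-7 + 8) + S² = 1 + S²)
(l(12, -11) + n)/(495 + 52) = ((1 + (-11)²) - 307)/(495 + 52) = ((1 + 121) - 307)/547 = (122 - 307)*(1/547) = -185*1/547 = -185/547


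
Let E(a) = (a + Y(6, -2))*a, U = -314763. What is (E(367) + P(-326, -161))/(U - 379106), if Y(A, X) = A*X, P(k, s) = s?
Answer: -130124/693869 ≈ -0.18753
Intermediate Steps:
E(a) = a*(-12 + a) (E(a) = (a + 6*(-2))*a = (a - 12)*a = (-12 + a)*a = a*(-12 + a))
(E(367) + P(-326, -161))/(U - 379106) = (367*(-12 + 367) - 161)/(-314763 - 379106) = (367*355 - 161)/(-693869) = (130285 - 161)*(-1/693869) = 130124*(-1/693869) = -130124/693869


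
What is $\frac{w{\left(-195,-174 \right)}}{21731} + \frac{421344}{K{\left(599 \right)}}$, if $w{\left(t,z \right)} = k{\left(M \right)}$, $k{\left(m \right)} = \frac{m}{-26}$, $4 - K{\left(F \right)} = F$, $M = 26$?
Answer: $- \frac{1308032437}{1847135} \approx -708.14$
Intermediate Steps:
$K{\left(F \right)} = 4 - F$
$k{\left(m \right)} = - \frac{m}{26}$ ($k{\left(m \right)} = m \left(- \frac{1}{26}\right) = - \frac{m}{26}$)
$w{\left(t,z \right)} = -1$ ($w{\left(t,z \right)} = \left(- \frac{1}{26}\right) 26 = -1$)
$\frac{w{\left(-195,-174 \right)}}{21731} + \frac{421344}{K{\left(599 \right)}} = - \frac{1}{21731} + \frac{421344}{4 - 599} = \left(-1\right) \frac{1}{21731} + \frac{421344}{4 - 599} = - \frac{1}{21731} + \frac{421344}{-595} = - \frac{1}{21731} + 421344 \left(- \frac{1}{595}\right) = - \frac{1}{21731} - \frac{60192}{85} = - \frac{1308032437}{1847135}$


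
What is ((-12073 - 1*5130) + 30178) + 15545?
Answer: 28520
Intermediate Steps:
((-12073 - 1*5130) + 30178) + 15545 = ((-12073 - 5130) + 30178) + 15545 = (-17203 + 30178) + 15545 = 12975 + 15545 = 28520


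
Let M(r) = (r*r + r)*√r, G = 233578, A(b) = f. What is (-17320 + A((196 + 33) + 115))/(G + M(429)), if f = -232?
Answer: 256235066/908997495251 - 202363590*√429/908997495251 ≈ -0.0043291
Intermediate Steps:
A(b) = -232
M(r) = √r*(r + r²) (M(r) = (r² + r)*√r = (r + r²)*√r = √r*(r + r²))
(-17320 + A((196 + 33) + 115))/(G + M(429)) = (-17320 - 232)/(233578 + 429^(3/2)*(1 + 429)) = -17552/(233578 + (429*√429)*430) = -17552/(233578 + 184470*√429)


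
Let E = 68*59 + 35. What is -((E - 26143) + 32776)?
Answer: -10680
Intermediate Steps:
E = 4047 (E = 4012 + 35 = 4047)
-((E - 26143) + 32776) = -((4047 - 26143) + 32776) = -(-22096 + 32776) = -1*10680 = -10680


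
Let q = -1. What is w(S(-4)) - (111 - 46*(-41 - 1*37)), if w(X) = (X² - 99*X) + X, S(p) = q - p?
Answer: -3984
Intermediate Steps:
S(p) = -1 - p
w(X) = X² - 98*X
w(S(-4)) - (111 - 46*(-41 - 1*37)) = (-1 - 1*(-4))*(-98 + (-1 - 1*(-4))) - (111 - 46*(-41 - 1*37)) = (-1 + 4)*(-98 + (-1 + 4)) - (111 - 46*(-41 - 37)) = 3*(-98 + 3) - (111 - 46*(-78)) = 3*(-95) - (111 + 3588) = -285 - 1*3699 = -285 - 3699 = -3984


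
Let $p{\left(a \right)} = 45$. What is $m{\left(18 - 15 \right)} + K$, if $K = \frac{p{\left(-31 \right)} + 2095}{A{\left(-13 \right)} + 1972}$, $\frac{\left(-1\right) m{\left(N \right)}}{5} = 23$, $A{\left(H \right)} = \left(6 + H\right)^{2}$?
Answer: $- \frac{230275}{2021} \approx -113.94$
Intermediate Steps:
$m{\left(N \right)} = -115$ ($m{\left(N \right)} = \left(-5\right) 23 = -115$)
$K = \frac{2140}{2021}$ ($K = \frac{45 + 2095}{\left(6 - 13\right)^{2} + 1972} = \frac{2140}{\left(-7\right)^{2} + 1972} = \frac{2140}{49 + 1972} = \frac{2140}{2021} \approx 1.0589$)
$m{\left(18 - 15 \right)} + K = -115 + \frac{2140}{2021} = - \frac{230275}{2021}$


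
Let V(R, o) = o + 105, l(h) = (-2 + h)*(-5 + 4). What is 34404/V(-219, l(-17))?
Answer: 8601/31 ≈ 277.45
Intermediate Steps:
l(h) = 2 - h (l(h) = (-2 + h)*(-1) = 2 - h)
V(R, o) = 105 + o
34404/V(-219, l(-17)) = 34404/(105 + (2 - 1*(-17))) = 34404/(105 + (2 + 17)) = 34404/(105 + 19) = 34404/124 = 34404*(1/124) = 8601/31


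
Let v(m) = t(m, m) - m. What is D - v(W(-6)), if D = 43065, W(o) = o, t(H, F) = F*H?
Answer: 43023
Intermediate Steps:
v(m) = m² - m (v(m) = m*m - m = m² - m)
D - v(W(-6)) = 43065 - (-6)*(-1 - 6) = 43065 - (-6)*(-7) = 43065 - 1*42 = 43065 - 42 = 43023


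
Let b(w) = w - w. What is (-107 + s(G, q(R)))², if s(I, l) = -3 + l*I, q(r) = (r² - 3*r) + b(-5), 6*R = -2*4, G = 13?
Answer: 98596/81 ≈ 1217.2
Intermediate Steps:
b(w) = 0
R = -4/3 (R = (-2*4)/6 = (⅙)*(-8) = -4/3 ≈ -1.3333)
q(r) = r² - 3*r (q(r) = (r² - 3*r) + 0 = r² - 3*r)
s(I, l) = -3 + I*l
(-107 + s(G, q(R)))² = (-107 + (-3 + 13*(-4*(-3 - 4/3)/3)))² = (-107 + (-3 + 13*(-4/3*(-13/3))))² = (-107 + (-3 + 13*(52/9)))² = (-107 + (-3 + 676/9))² = (-107 + 649/9)² = (-314/9)² = 98596/81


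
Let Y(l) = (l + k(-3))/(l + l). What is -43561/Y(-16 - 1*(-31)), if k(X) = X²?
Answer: -217805/4 ≈ -54451.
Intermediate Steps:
Y(l) = (9 + l)/(2*l) (Y(l) = (l + (-3)²)/(l + l) = (l + 9)/((2*l)) = (9 + l)*(1/(2*l)) = (9 + l)/(2*l))
-43561/Y(-16 - 1*(-31)) = -43561*2*(-16 - 1*(-31))/(9 + (-16 - 1*(-31))) = -43561*2*(-16 + 31)/(9 + (-16 + 31)) = -43561*30/(9 + 15) = -43561/((½)*(1/15)*24) = -43561/⅘ = -43561*5/4 = -217805/4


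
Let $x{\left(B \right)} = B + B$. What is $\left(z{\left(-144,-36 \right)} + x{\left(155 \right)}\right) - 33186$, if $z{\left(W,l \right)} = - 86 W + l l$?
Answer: $-19196$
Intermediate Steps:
$z{\left(W,l \right)} = l^{2} - 86 W$ ($z{\left(W,l \right)} = - 86 W + l^{2} = l^{2} - 86 W$)
$x{\left(B \right)} = 2 B$
$\left(z{\left(-144,-36 \right)} + x{\left(155 \right)}\right) - 33186 = \left(\left(\left(-36\right)^{2} - -12384\right) + 2 \cdot 155\right) - 33186 = \left(\left(1296 + 12384\right) + 310\right) - 33186 = \left(13680 + 310\right) - 33186 = 13990 - 33186 = -19196$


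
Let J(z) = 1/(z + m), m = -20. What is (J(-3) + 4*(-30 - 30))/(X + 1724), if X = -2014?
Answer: 5521/6670 ≈ 0.82774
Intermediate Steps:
J(z) = 1/(-20 + z) (J(z) = 1/(z - 20) = 1/(-20 + z))
(J(-3) + 4*(-30 - 30))/(X + 1724) = (1/(-20 - 3) + 4*(-30 - 30))/(-2014 + 1724) = (1/(-23) + 4*(-60))/(-290) = (-1/23 - 240)*(-1/290) = -5521/23*(-1/290) = 5521/6670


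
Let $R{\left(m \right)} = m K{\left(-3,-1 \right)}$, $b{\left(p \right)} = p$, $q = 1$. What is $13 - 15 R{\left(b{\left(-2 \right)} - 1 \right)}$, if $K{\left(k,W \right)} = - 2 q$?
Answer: $-77$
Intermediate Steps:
$K{\left(k,W \right)} = -2$ ($K{\left(k,W \right)} = \left(-2\right) 1 = -2$)
$R{\left(m \right)} = - 2 m$ ($R{\left(m \right)} = m \left(-2\right) = - 2 m$)
$13 - 15 R{\left(b{\left(-2 \right)} - 1 \right)} = 13 - 15 \left(- 2 \left(-2 - 1\right)\right) = 13 - 15 \left(\left(-2\right) \left(-3\right)\right) = 13 - 90 = -77$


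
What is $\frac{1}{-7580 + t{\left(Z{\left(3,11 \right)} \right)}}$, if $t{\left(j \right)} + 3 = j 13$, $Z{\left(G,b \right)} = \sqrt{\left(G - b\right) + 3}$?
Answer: $- \frac{7583}{57502734} - \frac{13 i \sqrt{5}}{57502734} \approx -0.00013187 - 5.0552 \cdot 10^{-7} i$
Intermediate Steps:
$Z{\left(G,b \right)} = \sqrt{3 + G - b}$
$t{\left(j \right)} = -3 + 13 j$ ($t{\left(j \right)} = -3 + j 13 = -3 + 13 j$)
$\frac{1}{-7580 + t{\left(Z{\left(3,11 \right)} \right)}} = \frac{1}{-7580 - \left(3 - 13 \sqrt{3 + 3 - 11}\right)} = \frac{1}{-7580 - \left(3 - 13 \sqrt{-5}\right)} = \frac{1}{-7580 - \left(3 - 13 i \sqrt{5}\right)} = \frac{1}{-7583 + 13 i \sqrt{5}}$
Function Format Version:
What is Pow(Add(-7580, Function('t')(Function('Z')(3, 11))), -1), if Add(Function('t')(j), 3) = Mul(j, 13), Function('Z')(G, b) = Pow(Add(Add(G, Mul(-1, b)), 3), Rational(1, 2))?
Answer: Add(Rational(-7583, 57502734), Mul(Rational(-13, 57502734), I, Pow(5, Rational(1, 2)))) ≈ Add(-0.00013187, Mul(-5.0552e-7, I))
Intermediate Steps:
Function('Z')(G, b) = Pow(Add(3, G, Mul(-1, b)), Rational(1, 2))
Function('t')(j) = Add(-3, Mul(13, j)) (Function('t')(j) = Add(-3, Mul(j, 13)) = Add(-3, Mul(13, j)))
Pow(Add(-7580, Function('t')(Function('Z')(3, 11))), -1) = Pow(Add(-7580, Add(-3, Mul(13, Pow(Add(3, 3, Mul(-1, 11)), Rational(1, 2))))), -1) = Pow(Add(-7580, Add(-3, Mul(13, Pow(Add(3, 3, -11), Rational(1, 2))))), -1) = Pow(Add(-7580, Add(-3, Mul(13, Pow(-5, Rational(1, 2))))), -1) = Pow(Add(-7580, Add(-3, Mul(13, Mul(I, Pow(5, Rational(1, 2)))))), -1) = Pow(Add(-7580, Add(-3, Mul(13, I, Pow(5, Rational(1, 2))))), -1) = Pow(Add(-7583, Mul(13, I, Pow(5, Rational(1, 2)))), -1)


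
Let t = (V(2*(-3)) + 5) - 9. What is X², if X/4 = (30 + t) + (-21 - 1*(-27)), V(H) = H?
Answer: 10816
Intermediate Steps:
t = -10 (t = (2*(-3) + 5) - 9 = (-6 + 5) - 9 = -1 - 9 = -10)
X = 104 (X = 4*((30 - 10) + (-21 - 1*(-27))) = 4*(20 + (-21 + 27)) = 4*(20 + 6) = 4*26 = 104)
X² = 104² = 10816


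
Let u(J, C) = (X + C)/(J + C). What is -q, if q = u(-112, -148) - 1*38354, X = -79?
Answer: 9971813/260 ≈ 38353.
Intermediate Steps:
u(J, C) = (-79 + C)/(C + J) (u(J, C) = (-79 + C)/(J + C) = (-79 + C)/(C + J))
q = -9971813/260 (q = (-79 - 148)/(-148 - 112) - 1*38354 = -227/(-260) - 38354 = -1/260*(-227) - 38354 = 227/260 - 38354 = -9971813/260 ≈ -38353.)
-q = -1*(-9971813/260) = 9971813/260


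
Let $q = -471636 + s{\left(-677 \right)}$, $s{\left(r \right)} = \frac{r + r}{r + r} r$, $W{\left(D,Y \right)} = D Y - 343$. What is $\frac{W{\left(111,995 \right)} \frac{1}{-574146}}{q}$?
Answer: $\frac{55051}{135588309849} \approx 4.0602 \cdot 10^{-7}$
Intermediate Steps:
$W{\left(D,Y \right)} = -343 + D Y$
$s{\left(r \right)} = r$ ($s{\left(r \right)} = \frac{2 r}{2 r} r = 2 r \frac{1}{2 r} r = 1 r = r$)
$q = -472313$ ($q = -471636 - 677 = -472313$)
$\frac{W{\left(111,995 \right)} \frac{1}{-574146}}{q} = \frac{\left(-343 + 111 \cdot 995\right) \frac{1}{-574146}}{-472313} = \left(-343 + 110445\right) \left(- \frac{1}{574146}\right) \left(- \frac{1}{472313}\right) = 110102 \left(- \frac{1}{574146}\right) \left(- \frac{1}{472313}\right) = \left(- \frac{55051}{287073}\right) \left(- \frac{1}{472313}\right) = \frac{55051}{135588309849}$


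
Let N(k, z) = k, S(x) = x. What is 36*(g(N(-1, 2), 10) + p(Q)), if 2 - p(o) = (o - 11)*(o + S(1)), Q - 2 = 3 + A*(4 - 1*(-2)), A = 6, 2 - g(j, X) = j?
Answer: -45180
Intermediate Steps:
g(j, X) = 2 - j
Q = 41 (Q = 2 + (3 + 6*(4 - 1*(-2))) = 2 + (3 + 6*(4 + 2)) = 2 + (3 + 6*6) = 2 + (3 + 36) = 2 + 39 = 41)
p(o) = 2 - (1 + o)*(-11 + o) (p(o) = 2 - (o - 11)*(o + 1) = 2 - (-11 + o)*(1 + o) = 2 - (1 + o)*(-11 + o))
36*(g(N(-1, 2), 10) + p(Q)) = 36*((2 - 1*(-1)) + (13 - 1*41² + 10*41)) = 36*((2 + 1) + (13 - 1*1681 + 410)) = 36*(3 + (13 - 1681 + 410)) = 36*(3 - 1258) = 36*(-1255) = -45180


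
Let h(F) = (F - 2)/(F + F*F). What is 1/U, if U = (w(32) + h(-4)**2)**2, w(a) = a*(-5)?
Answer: 16/408321 ≈ 3.9185e-5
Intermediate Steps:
w(a) = -5*a
h(F) = (-2 + F)/(F + F**2)
U = 408321/16 (U = (-5*32 + ((-2 - 4)/((-4)*(1 - 4)))**2)**2 = (-160 + (-1/4*(-6)/(-3))**2)**2 = (-160 + (-1/4*(-1/3)*(-6))**2)**2 = (-160 + (-1/2)**2)**2 = (-160 + 1/4)**2 = (-639/4)**2 = 408321/16 ≈ 25520.)
1/U = 1/(408321/16) = 16/408321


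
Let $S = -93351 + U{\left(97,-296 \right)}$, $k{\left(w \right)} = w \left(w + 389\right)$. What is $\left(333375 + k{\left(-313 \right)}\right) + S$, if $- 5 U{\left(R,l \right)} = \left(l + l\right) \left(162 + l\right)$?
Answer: $\frac{1001852}{5} \approx 2.0037 \cdot 10^{5}$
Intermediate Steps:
$k{\left(w \right)} = w \left(389 + w\right)$
$U{\left(R,l \right)} = - \frac{2 l \left(162 + l\right)}{5}$ ($U{\left(R,l \right)} = - \frac{\left(l + l\right) \left(162 + l\right)}{5} = - \frac{2 l \left(162 + l\right)}{5}$)
$S = - \frac{546083}{5}$ ($S = -93351 - - \frac{592 \left(162 - 296\right)}{5} = -93351 - \left(- \frac{592}{5}\right) \left(-134\right) = -93351 - \frac{79328}{5} = - \frac{546083}{5} \approx -1.0922 \cdot 10^{5}$)
$\left(333375 + k{\left(-313 \right)}\right) + S = \left(333375 - 313 \left(389 - 313\right)\right) - \frac{546083}{5} = \left(333375 - 23788\right) - \frac{546083}{5} = 309587 - \frac{546083}{5} = \frac{1001852}{5}$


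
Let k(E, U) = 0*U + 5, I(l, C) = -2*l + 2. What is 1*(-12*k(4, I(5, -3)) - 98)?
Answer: -158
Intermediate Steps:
I(l, C) = 2 - 2*l
k(E, U) = 5 (k(E, U) = 0 + 5 = 5)
1*(-12*k(4, I(5, -3)) - 98) = 1*(-12*5 - 98) = 1*(-60 - 98) = 1*(-158) = -158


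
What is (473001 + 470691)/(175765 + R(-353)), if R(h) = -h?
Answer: 157282/29353 ≈ 5.3583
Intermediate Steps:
(473001 + 470691)/(175765 + R(-353)) = (473001 + 470691)/(175765 - 1*(-353)) = 943692/(175765 + 353) = 943692/176118 = 943692*(1/176118) = 157282/29353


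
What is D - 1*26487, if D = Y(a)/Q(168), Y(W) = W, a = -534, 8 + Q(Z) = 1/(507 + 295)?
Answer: -169485837/6415 ≈ -26420.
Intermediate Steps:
Q(Z) = -6415/802 (Q(Z) = -8 + 1/(507 + 295) = -8 + 1/802 = -6415/802)
D = 428268/6415 (D = -534/(-6415/802) = -534*(-802/6415) = 428268/6415 ≈ 66.760)
D - 1*26487 = 428268/6415 - 1*26487 = 428268/6415 - 26487 = -169485837/6415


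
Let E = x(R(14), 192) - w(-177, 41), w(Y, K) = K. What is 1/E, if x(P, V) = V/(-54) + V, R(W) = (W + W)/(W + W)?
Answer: 9/1327 ≈ 0.0067822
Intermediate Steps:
R(W) = 1 (R(W) = (2*W)/((2*W)) = (2*W)*(1/(2*W)) = 1)
x(P, V) = 53*V/54 (x(P, V) = V*(-1/54) + V = -V/54 + V = 53*V/54)
E = 1327/9 (E = (53/54)*192 - 1*41 = 1696/9 - 41 = 1327/9 ≈ 147.44)
1/E = 1/(1327/9) = 9/1327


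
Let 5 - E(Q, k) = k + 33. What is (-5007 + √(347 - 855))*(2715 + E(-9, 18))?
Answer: -13363683 + 5338*I*√127 ≈ -1.3364e+7 + 60156.0*I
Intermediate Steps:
E(Q, k) = -28 - k (E(Q, k) = 5 - (k + 33) = 5 - (33 + k) = 5 + (-33 - k) = -28 - k)
(-5007 + √(347 - 855))*(2715 + E(-9, 18)) = (-5007 + √(347 - 855))*(2715 + (-28 - 1*18)) = (-5007 + √(-508))*(2715 + (-28 - 18)) = (-5007 + 2*I*√127)*(2715 - 46) = (-5007 + 2*I*√127)*2669 = -13363683 + 5338*I*√127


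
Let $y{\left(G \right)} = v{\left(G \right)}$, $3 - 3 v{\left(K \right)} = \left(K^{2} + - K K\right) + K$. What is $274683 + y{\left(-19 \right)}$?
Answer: $\frac{824071}{3} \approx 2.7469 \cdot 10^{5}$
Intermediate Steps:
$v{\left(K \right)} = 1 - \frac{K}{3}$ ($v{\left(K \right)} = 1 - \frac{\left(K^{2} + - K K\right) + K}{3} = 1 - \frac{\left(K^{2} - K^{2}\right) + K}{3} = 1 - \frac{0 + K}{3} = 1 - \frac{K}{3}$)
$y{\left(G \right)} = 1 - \frac{G}{3}$
$274683 + y{\left(-19 \right)} = 274683 + \left(1 - - \frac{19}{3}\right) = 274683 + \left(1 + \frac{19}{3}\right) = 274683 + \frac{22}{3} = \frac{824071}{3}$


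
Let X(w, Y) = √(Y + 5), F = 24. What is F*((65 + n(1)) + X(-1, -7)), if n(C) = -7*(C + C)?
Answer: 1224 + 24*I*√2 ≈ 1224.0 + 33.941*I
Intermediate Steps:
n(C) = -14*C
X(w, Y) = √(5 + Y)
F*((65 + n(1)) + X(-1, -7)) = 24*((65 - 14*1) + √(5 - 7)) = 24*((65 - 14) + √(-2)) = 24*(51 + I*√2) = 1224 + 24*I*√2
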